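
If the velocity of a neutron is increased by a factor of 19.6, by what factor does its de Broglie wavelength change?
The wavelength decreases by a factor of 19.6.

From λ = h/(mv), the wavelength is inversely proportional to velocity:

λ ∝ 1/v

If v → 19.6v, then λ → λ/19.6

When velocity is increased by a factor of 19.6, the wavelength decreases by a factor of 19.6.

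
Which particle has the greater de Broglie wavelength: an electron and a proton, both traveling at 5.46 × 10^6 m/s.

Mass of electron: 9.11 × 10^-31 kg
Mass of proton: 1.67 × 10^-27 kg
The electron has the longer wavelength.

Using λ = h/(mv), since both particles have the same velocity, the wavelength depends only on mass.

For electron: λ₁ = h/(m₁v) = 1.33 × 10^-10 m
For proton: λ₂ = h/(m₂v) = 7.27 × 10^-14 m

Since λ ∝ 1/m at constant velocity, the lighter particle has the longer wavelength.

The electron has the longer de Broglie wavelength.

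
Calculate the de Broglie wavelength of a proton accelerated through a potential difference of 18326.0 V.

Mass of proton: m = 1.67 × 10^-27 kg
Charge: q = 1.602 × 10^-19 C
2.12 × 10^-13 m

When a particle is accelerated through voltage V, it gains kinetic energy KE = qV.

The de Broglie wavelength is then λ = h/√(2mqV):

λ = h/√(2mqV)
λ = (6.626 × 10^-34 J·s) / √(2 × 1.67 × 10^-27 kg × 1.602 × 10^-19 C × 18326.0 V)
λ = 2.12 × 10^-13 m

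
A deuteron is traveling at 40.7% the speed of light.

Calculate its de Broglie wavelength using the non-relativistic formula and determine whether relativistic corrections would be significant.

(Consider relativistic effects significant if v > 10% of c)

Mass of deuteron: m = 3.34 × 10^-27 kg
Yes, relativistic corrections are needed.

Using the non-relativistic de Broglie formula λ = h/(mv):

v = 40.7% × c = 1.220 × 10^8 m/s

λ = h/(mv)
λ = (6.626 × 10^-34 J·s) / (3.34 × 10^-27 kg × 1.220 × 10^8 m/s)
λ = 1.63 × 10^-15 m

Since v = 40.7% of c > 10% of c, relativistic corrections ARE significant and the actual wavelength would differ from this non-relativistic estimate.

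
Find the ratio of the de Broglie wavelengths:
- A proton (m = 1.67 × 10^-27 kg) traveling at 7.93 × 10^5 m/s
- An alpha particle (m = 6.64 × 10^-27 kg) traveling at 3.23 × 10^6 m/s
λ₁/λ₂ = 16.2

Using λ = h/(mv):

λ₁ = h/(m₁v₁) = 5.00 × 10^-13 m
λ₂ = h/(m₂v₂) = 3.09 × 10^-14 m

Ratio λ₁/λ₂ = (m₂v₂)/(m₁v₁)
         = (6.64 × 10^-27 kg × 3.23 × 10^6 m/s) / (1.67 × 10^-27 kg × 7.93 × 10^5 m/s)
         = 16.2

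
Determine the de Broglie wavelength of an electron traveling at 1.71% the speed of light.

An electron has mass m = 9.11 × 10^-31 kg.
1.42 × 10^-10 m

Using the de Broglie relation λ = h/(mv):

v = 1.71% × c = 5.126 × 10^6 m/s

λ = h/(mv)
λ = (6.626 × 10^-34 J·s) / (9.11 × 10^-31 kg × 5.126 × 10^6 m/s)
λ = 1.42 × 10^-10 m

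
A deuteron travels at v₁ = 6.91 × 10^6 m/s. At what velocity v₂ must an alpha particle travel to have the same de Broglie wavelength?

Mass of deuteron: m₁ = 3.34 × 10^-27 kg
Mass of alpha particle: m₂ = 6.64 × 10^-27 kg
v₂ = 3.48 × 10^6 m/s

For equal de Broglie wavelengths: λ₁ = λ₂

h/(m₁v₁) = h/(m₂v₂)
m₁v₁ = m₂v₂
v₂ = v₁ · (m₁/m₂)

v₂ = 6.91 × 10^6 m/s × (3.34 × 10^-27 kg / 6.64 × 10^-27 kg)
v₂ = 3.48 × 10^6 m/s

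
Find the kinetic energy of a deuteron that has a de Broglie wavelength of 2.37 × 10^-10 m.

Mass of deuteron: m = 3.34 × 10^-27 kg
1.17 × 10^-21 J (or 7.30 × 10^-3 eV)

From λ = h/√(2mKE), we solve for KE:

λ² = h²/(2mKE)
KE = h²/(2mλ²)
KE = (6.626 × 10^-34 J·s)² / (2 × 3.34 × 10^-27 kg × (2.37 × 10^-10 m)²)
KE = 1.17 × 10^-21 J
KE = 7.30 × 10^-3 eV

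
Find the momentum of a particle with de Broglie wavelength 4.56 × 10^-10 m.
1.45 × 10^-24 kg·m/s

From the de Broglie relation λ = h/p, we solve for p:

p = h/λ
p = (6.626 × 10^-34 J·s) / (4.56 × 10^-10 m)
p = 1.45 × 10^-24 kg·m/s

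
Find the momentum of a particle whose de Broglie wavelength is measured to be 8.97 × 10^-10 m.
7.39 × 10^-25 kg·m/s

From the de Broglie relation λ = h/p, we solve for p:

p = h/λ
p = (6.626 × 10^-34 J·s) / (8.97 × 10^-10 m)
p = 7.39 × 10^-25 kg·m/s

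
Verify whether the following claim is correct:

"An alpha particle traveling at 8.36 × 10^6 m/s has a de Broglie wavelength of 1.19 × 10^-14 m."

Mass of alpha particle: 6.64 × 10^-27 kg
True

The claim is correct.

Using λ = h/(mv):
λ = (6.626 × 10^-34 J·s) / (6.64 × 10^-27 kg × 8.36 × 10^6 m/s)
λ = 1.19 × 10^-14 m

This matches the claimed value.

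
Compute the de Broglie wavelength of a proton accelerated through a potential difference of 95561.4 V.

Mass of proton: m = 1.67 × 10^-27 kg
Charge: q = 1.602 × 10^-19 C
9.27 × 10^-14 m

When a particle is accelerated through voltage V, it gains kinetic energy KE = qV.

The de Broglie wavelength is then λ = h/√(2mqV):

λ = h/√(2mqV)
λ = (6.626 × 10^-34 J·s) / √(2 × 1.67 × 10^-27 kg × 1.602 × 10^-19 C × 95561.4 V)
λ = 9.27 × 10^-14 m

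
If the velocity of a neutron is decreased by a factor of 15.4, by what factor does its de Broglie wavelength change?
The wavelength increases by a factor of 15.4.

From λ = h/(mv), the wavelength is inversely proportional to velocity:

λ ∝ 1/v

If v → v/15.4, then λ → 15.4λ

When velocity is decreased by a factor of 15.4, the wavelength increases by a factor of 15.4.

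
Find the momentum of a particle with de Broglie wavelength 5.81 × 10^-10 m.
1.14 × 10^-24 kg·m/s

From the de Broglie relation λ = h/p, we solve for p:

p = h/λ
p = (6.626 × 10^-34 J·s) / (5.81 × 10^-10 m)
p = 1.14 × 10^-24 kg·m/s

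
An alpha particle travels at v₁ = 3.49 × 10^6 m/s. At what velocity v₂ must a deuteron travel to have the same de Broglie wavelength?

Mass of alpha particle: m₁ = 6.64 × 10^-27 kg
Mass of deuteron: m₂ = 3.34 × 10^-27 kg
v₂ = 6.94 × 10^6 m/s

For equal de Broglie wavelengths: λ₁ = λ₂

h/(m₁v₁) = h/(m₂v₂)
m₁v₁ = m₂v₂
v₂ = v₁ · (m₁/m₂)

v₂ = 3.49 × 10^6 m/s × (6.64 × 10^-27 kg / 3.34 × 10^-27 kg)
v₂ = 6.94 × 10^6 m/s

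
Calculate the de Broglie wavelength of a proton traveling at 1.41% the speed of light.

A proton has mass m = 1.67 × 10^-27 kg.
9.39 × 10^-14 m

Using the de Broglie relation λ = h/(mv):

v = 1.41% × c = 4.227 × 10^6 m/s

λ = h/(mv)
λ = (6.626 × 10^-34 J·s) / (1.67 × 10^-27 kg × 4.227 × 10^6 m/s)
λ = 9.39 × 10^-14 m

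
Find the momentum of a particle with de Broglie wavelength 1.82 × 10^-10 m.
3.64 × 10^-24 kg·m/s

From the de Broglie relation λ = h/p, we solve for p:

p = h/λ
p = (6.626 × 10^-34 J·s) / (1.82 × 10^-10 m)
p = 3.64 × 10^-24 kg·m/s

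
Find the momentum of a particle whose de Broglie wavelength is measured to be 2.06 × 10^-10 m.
3.22 × 10^-24 kg·m/s

From the de Broglie relation λ = h/p, we solve for p:

p = h/λ
p = (6.626 × 10^-34 J·s) / (2.06 × 10^-10 m)
p = 3.22 × 10^-24 kg·m/s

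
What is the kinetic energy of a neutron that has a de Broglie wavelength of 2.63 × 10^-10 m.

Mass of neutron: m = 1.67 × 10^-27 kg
1.90 × 10^-21 J (or 0.0119 eV)

From λ = h/√(2mKE), we solve for KE:

λ² = h²/(2mKE)
KE = h²/(2mλ²)
KE = (6.626 × 10^-34 J·s)² / (2 × 1.67 × 10^-27 kg × (2.63 × 10^-10 m)²)
KE = 1.90 × 10^-21 J
KE = 0.0119 eV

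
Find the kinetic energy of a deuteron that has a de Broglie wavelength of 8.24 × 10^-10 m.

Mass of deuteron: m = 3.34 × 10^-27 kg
9.68 × 10^-23 J (or 6.04 × 10^-4 eV)

From λ = h/√(2mKE), we solve for KE:

λ² = h²/(2mKE)
KE = h²/(2mλ²)
KE = (6.626 × 10^-34 J·s)² / (2 × 3.34 × 10^-27 kg × (8.24 × 10^-10 m)²)
KE = 9.68 × 10^-23 J
KE = 6.04 × 10^-4 eV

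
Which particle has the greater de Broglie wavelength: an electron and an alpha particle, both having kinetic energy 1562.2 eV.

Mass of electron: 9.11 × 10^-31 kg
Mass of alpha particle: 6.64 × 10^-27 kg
The electron has the longer wavelength.

Using λ = h/√(2mKE):

For electron: λ₁ = h/√(2m₁KE) = 3.10 × 10^-11 m
For alpha particle: λ₂ = h/√(2m₂KE) = 3.63 × 10^-13 m

Since λ ∝ 1/√m at constant kinetic energy, the lighter particle has the longer wavelength.

The electron has the longer de Broglie wavelength.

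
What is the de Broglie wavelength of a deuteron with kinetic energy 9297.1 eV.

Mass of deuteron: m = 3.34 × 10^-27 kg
2.10 × 10^-13 m

Using λ = h/√(2mKE):

First convert KE to Joules: KE = 9297.1 eV = 1.490 × 10^-15 J

λ = h/√(2mKE)
λ = (6.626 × 10^-34 J·s) / √(2 × 3.34 × 10^-27 kg × 1.490 × 10^-15 J)
λ = 2.10 × 10^-13 m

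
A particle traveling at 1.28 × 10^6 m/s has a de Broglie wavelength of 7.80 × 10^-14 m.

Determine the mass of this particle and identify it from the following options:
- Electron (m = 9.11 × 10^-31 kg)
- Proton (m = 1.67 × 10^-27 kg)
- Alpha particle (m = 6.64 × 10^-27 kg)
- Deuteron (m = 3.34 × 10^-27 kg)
The particle is an alpha particle.

From λ = h/(mv), solve for mass:

m = h/(λv)
m = (6.626 × 10^-34 J·s) / (7.80 × 10^-14 m × 1.28 × 10^6 m/s)
m = 6.64 × 10^-27 kg

Comparing with the listed masses, this is closest to an alpha particle.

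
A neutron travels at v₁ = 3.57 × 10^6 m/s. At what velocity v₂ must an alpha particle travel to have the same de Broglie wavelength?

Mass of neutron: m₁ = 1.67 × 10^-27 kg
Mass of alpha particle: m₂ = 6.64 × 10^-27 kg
v₂ = 8.98 × 10^5 m/s

For equal de Broglie wavelengths: λ₁ = λ₂

h/(m₁v₁) = h/(m₂v₂)
m₁v₁ = m₂v₂
v₂ = v₁ · (m₁/m₂)

v₂ = 3.57 × 10^6 m/s × (1.67 × 10^-27 kg / 6.64 × 10^-27 kg)
v₂ = 8.98 × 10^5 m/s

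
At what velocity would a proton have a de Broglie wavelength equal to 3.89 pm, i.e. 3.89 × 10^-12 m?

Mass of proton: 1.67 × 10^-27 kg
1.02 × 10^5 m/s

From λ = h/(mv), solve for v:

v = h/(mλ)
v = (6.626 × 10^-34 J·s) / (1.67 × 10^-27 kg × 3.89 × 10^-12 m)
v = 1.02 × 10^5 m/s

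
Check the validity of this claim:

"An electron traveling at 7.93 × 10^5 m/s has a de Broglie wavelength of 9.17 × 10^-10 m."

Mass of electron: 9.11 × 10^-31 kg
True

The claim is correct.

Using λ = h/(mv):
λ = (6.626 × 10^-34 J·s) / (9.11 × 10^-31 kg × 7.93 × 10^5 m/s)
λ = 9.17 × 10^-10 m

This matches the claimed value.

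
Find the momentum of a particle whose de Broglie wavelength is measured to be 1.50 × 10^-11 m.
4.42 × 10^-23 kg·m/s

From the de Broglie relation λ = h/p, we solve for p:

p = h/λ
p = (6.626 × 10^-34 J·s) / (1.50 × 10^-11 m)
p = 4.42 × 10^-23 kg·m/s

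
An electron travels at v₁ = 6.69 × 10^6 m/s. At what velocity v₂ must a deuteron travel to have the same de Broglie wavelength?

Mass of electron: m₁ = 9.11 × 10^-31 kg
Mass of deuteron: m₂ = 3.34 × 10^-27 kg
v₂ = 1.82 × 10^3 m/s

For equal de Broglie wavelengths: λ₁ = λ₂

h/(m₁v₁) = h/(m₂v₂)
m₁v₁ = m₂v₂
v₂ = v₁ · (m₁/m₂)

v₂ = 6.69 × 10^6 m/s × (9.11 × 10^-31 kg / 3.34 × 10^-27 kg)
v₂ = 1.82 × 10^3 m/s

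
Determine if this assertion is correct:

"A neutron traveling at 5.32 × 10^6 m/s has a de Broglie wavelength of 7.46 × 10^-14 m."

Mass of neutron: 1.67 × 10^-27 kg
True

The claim is correct.

Using λ = h/(mv):
λ = (6.626 × 10^-34 J·s) / (1.67 × 10^-27 kg × 5.32 × 10^6 m/s)
λ = 7.46 × 10^-14 m

This matches the claimed value.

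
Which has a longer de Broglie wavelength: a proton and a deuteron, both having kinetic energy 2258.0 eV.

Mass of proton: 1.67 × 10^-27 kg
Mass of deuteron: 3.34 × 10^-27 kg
The proton has the longer wavelength.

Using λ = h/√(2mKE):

For proton: λ₁ = h/√(2m₁KE) = 6.03 × 10^-13 m
For deuteron: λ₂ = h/√(2m₂KE) = 4.26 × 10^-13 m

Since λ ∝ 1/√m at constant kinetic energy, the lighter particle has the longer wavelength.

The proton has the longer de Broglie wavelength.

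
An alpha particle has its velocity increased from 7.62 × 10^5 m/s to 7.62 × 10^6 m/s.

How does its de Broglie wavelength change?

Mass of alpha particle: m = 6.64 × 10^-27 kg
The wavelength decreases by a factor of 10.

Using λ = h/(mv):

Initial wavelength: λ₁ = h/(mv₁) = 1.31 × 10^-13 m
Final wavelength: λ₂ = h/(mv₂) = 1.31 × 10^-14 m

Since λ ∝ 1/v, when velocity increases by a factor of 10, the wavelength decreases by a factor of 10.

λ₂/λ₁ = v₁/v₂ = 1/10

The wavelength decreases by a factor of 10.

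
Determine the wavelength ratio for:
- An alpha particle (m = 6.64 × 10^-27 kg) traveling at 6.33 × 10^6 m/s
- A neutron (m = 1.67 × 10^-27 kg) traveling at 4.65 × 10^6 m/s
λ₁/λ₂ = 0.185

Using λ = h/(mv):

λ₁ = h/(m₁v₁) = 1.58 × 10^-14 m
λ₂ = h/(m₂v₂) = 8.53 × 10^-14 m

Ratio λ₁/λ₂ = (m₂v₂)/(m₁v₁)
         = (1.67 × 10^-27 kg × 4.65 × 10^6 m/s) / (6.64 × 10^-27 kg × 6.33 × 10^6 m/s)
         = 0.185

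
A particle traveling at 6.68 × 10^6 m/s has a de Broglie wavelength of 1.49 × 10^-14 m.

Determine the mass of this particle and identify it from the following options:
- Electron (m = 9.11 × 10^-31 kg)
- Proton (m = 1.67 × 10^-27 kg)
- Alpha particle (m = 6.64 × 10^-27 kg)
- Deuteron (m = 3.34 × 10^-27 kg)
The particle is an alpha particle.

From λ = h/(mv), solve for mass:

m = h/(λv)
m = (6.626 × 10^-34 J·s) / (1.49 × 10^-14 m × 6.68 × 10^6 m/s)
m = 6.66 × 10^-27 kg

Comparing with the listed masses, this is closest to an alpha particle.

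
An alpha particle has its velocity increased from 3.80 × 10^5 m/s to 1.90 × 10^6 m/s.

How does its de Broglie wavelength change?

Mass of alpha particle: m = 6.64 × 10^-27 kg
The wavelength decreases by a factor of 5.

Using λ = h/(mv):

Initial wavelength: λ₁ = h/(mv₁) = 2.63 × 10^-13 m
Final wavelength: λ₂ = h/(mv₂) = 5.25 × 10^-14 m

Since λ ∝ 1/v, when velocity increases by a factor of 5, the wavelength decreases by a factor of 5.

λ₂/λ₁ = v₁/v₂ = 1/5

The wavelength decreases by a factor of 5.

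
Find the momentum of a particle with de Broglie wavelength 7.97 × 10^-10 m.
8.31 × 10^-25 kg·m/s

From the de Broglie relation λ = h/p, we solve for p:

p = h/λ
p = (6.626 × 10^-34 J·s) / (7.97 × 10^-10 m)
p = 8.31 × 10^-25 kg·m/s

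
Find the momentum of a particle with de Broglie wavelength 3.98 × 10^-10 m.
1.66 × 10^-24 kg·m/s

From the de Broglie relation λ = h/p, we solve for p:

p = h/λ
p = (6.626 × 10^-34 J·s) / (3.98 × 10^-10 m)
p = 1.66 × 10^-24 kg·m/s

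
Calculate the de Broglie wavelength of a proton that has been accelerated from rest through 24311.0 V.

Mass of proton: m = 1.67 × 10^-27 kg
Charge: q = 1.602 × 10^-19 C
1.84 × 10^-13 m

When a particle is accelerated through voltage V, it gains kinetic energy KE = qV.

The de Broglie wavelength is then λ = h/√(2mqV):

λ = h/√(2mqV)
λ = (6.626 × 10^-34 J·s) / √(2 × 1.67 × 10^-27 kg × 1.602 × 10^-19 C × 24311.0 V)
λ = 1.84 × 10^-13 m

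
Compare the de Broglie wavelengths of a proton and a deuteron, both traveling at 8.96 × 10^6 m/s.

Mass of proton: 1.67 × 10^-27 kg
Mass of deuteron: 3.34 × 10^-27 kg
The proton has the longer wavelength.

Using λ = h/(mv), since both particles have the same velocity, the wavelength depends only on mass.

For proton: λ₁ = h/(m₁v) = 4.43 × 10^-14 m
For deuteron: λ₂ = h/(m₂v) = 2.21 × 10^-14 m

Since λ ∝ 1/m at constant velocity, the lighter particle has the longer wavelength.

The proton has the longer de Broglie wavelength.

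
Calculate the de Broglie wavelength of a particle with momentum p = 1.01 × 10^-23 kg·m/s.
6.56 × 10^-11 m

Using the de Broglie relation λ = h/p:

λ = h/p
λ = (6.626 × 10^-34 J·s) / (1.01 × 10^-23 kg·m/s)
λ = 6.56 × 10^-11 m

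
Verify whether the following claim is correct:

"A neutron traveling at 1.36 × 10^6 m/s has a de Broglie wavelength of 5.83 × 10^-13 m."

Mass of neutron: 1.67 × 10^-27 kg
False

The claim is incorrect.

Using λ = h/(mv):
λ = (6.626 × 10^-34 J·s) / (1.67 × 10^-27 kg × 1.36 × 10^6 m/s)
λ = 2.92 × 10^-13 m

The actual wavelength differs from the claimed 5.83 × 10^-13 m.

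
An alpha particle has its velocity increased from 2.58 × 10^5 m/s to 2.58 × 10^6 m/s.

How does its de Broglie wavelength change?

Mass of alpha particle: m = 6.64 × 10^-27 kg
The wavelength decreases by a factor of 10.

Using λ = h/(mv):

Initial wavelength: λ₁ = h/(mv₁) = 3.87 × 10^-13 m
Final wavelength: λ₂ = h/(mv₂) = 3.87 × 10^-14 m

Since λ ∝ 1/v, when velocity increases by a factor of 10, the wavelength decreases by a factor of 10.

λ₂/λ₁ = v₁/v₂ = 1/10

The wavelength decreases by a factor of 10.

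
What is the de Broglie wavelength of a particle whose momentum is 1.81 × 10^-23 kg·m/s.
3.66 × 10^-11 m

Using the de Broglie relation λ = h/p:

λ = h/p
λ = (6.626 × 10^-34 J·s) / (1.81 × 10^-23 kg·m/s)
λ = 3.66 × 10^-11 m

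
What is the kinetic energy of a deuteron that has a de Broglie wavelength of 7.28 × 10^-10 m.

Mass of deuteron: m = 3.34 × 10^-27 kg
1.24 × 10^-22 J (or 7.74 × 10^-4 eV)

From λ = h/√(2mKE), we solve for KE:

λ² = h²/(2mKE)
KE = h²/(2mλ²)
KE = (6.626 × 10^-34 J·s)² / (2 × 3.34 × 10^-27 kg × (7.28 × 10^-10 m)²)
KE = 1.24 × 10^-22 J
KE = 7.74 × 10^-4 eV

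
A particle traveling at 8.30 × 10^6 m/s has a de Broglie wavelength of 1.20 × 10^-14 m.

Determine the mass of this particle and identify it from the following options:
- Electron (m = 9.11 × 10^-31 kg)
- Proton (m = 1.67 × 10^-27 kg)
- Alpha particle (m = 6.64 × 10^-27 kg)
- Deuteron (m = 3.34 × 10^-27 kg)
The particle is an alpha particle.

From λ = h/(mv), solve for mass:

m = h/(λv)
m = (6.626 × 10^-34 J·s) / (1.20 × 10^-14 m × 8.30 × 10^6 m/s)
m = 6.65 × 10^-27 kg

Comparing with the listed masses, this is closest to an alpha particle.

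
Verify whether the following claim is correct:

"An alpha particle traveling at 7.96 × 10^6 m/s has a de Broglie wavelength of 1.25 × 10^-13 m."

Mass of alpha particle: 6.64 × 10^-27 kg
False

The claim is incorrect.

Using λ = h/(mv):
λ = (6.626 × 10^-34 J·s) / (6.64 × 10^-27 kg × 7.96 × 10^6 m/s)
λ = 1.25 × 10^-14 m

The actual wavelength differs from the claimed 1.25 × 10^-13 m.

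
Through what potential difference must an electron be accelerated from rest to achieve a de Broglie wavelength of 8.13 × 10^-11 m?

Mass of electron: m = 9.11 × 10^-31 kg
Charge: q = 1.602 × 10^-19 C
228 V

From λ = h/√(2mqV), we solve for V:

λ² = h²/(2mqV)
V = h²/(2mqλ²)
V = (6.626 × 10^-34 J·s)² / (2 × 9.11 × 10^-31 kg × 1.602 × 10^-19 C × (8.13 × 10^-11 m)²)
V = 228 V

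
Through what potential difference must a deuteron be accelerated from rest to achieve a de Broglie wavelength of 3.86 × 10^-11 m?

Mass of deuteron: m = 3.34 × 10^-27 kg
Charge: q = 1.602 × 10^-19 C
2.75 × 10^-1 V

From λ = h/√(2mqV), we solve for V:

λ² = h²/(2mqV)
V = h²/(2mqλ²)
V = (6.626 × 10^-34 J·s)² / (2 × 3.34 × 10^-27 kg × 1.602 × 10^-19 C × (3.86 × 10^-11 m)²)
V = 2.75 × 10^-1 V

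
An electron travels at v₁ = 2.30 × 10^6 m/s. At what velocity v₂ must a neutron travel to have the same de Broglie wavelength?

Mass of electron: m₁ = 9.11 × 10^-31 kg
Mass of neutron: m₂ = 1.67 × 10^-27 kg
v₂ = 1.25 × 10^3 m/s

For equal de Broglie wavelengths: λ₁ = λ₂

h/(m₁v₁) = h/(m₂v₂)
m₁v₁ = m₂v₂
v₂ = v₁ · (m₁/m₂)

v₂ = 2.30 × 10^6 m/s × (9.11 × 10^-31 kg / 1.67 × 10^-27 kg)
v₂ = 1.25 × 10^3 m/s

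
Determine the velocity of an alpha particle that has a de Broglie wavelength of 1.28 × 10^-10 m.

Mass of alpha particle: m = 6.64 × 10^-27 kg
7.80 × 10^2 m/s

From the de Broglie relation λ = h/(mv), we solve for v:

v = h/(mλ)
v = (6.626 × 10^-34 J·s) / (6.64 × 10^-27 kg × 1.28 × 10^-10 m)
v = 7.80 × 10^2 m/s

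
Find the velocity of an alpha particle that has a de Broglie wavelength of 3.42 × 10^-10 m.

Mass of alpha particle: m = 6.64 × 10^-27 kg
2.92 × 10^2 m/s

From the de Broglie relation λ = h/(mv), we solve for v:

v = h/(mλ)
v = (6.626 × 10^-34 J·s) / (6.64 × 10^-27 kg × 3.42 × 10^-10 m)
v = 2.92 × 10^2 m/s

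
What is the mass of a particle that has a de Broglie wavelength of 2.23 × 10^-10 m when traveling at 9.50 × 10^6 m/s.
3.13 × 10^-31 kg

From the de Broglie relation λ = h/(mv), we solve for m:

m = h/(λv)
m = (6.626 × 10^-34 J·s) / (2.23 × 10^-10 m × 9.50 × 10^6 m/s)
m = 3.13 × 10^-31 kg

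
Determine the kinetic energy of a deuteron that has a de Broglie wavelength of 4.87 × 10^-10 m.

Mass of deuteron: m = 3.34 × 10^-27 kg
2.77 × 10^-22 J (or 1.73 × 10^-3 eV)

From λ = h/√(2mKE), we solve for KE:

λ² = h²/(2mKE)
KE = h²/(2mλ²)
KE = (6.626 × 10^-34 J·s)² / (2 × 3.34 × 10^-27 kg × (4.87 × 10^-10 m)²)
KE = 2.77 × 10^-22 J
KE = 1.73 × 10^-3 eV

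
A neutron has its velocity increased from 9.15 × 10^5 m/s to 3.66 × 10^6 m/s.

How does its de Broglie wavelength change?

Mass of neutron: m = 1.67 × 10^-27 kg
The wavelength decreases by a factor of 4.

Using λ = h/(mv):

Initial wavelength: λ₁ = h/(mv₁) = 4.34 × 10^-13 m
Final wavelength: λ₂ = h/(mv₂) = 1.08 × 10^-13 m

Since λ ∝ 1/v, when velocity increases by a factor of 4, the wavelength decreases by a factor of 4.

λ₂/λ₁ = v₁/v₂ = 1/4

The wavelength decreases by a factor of 4.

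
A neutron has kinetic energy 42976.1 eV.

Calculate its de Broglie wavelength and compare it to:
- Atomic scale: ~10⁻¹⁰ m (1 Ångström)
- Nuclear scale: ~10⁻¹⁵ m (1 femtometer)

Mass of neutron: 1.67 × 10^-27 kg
λ = 1.38 × 10^-13 m, which is between nuclear and atomic scales.

Using λ = h/√(2mKE):

KE = 42976.1 eV = 6.886 × 10^-15 J

λ = h/√(2mKE)
λ = (6.626 × 10^-34 J·s) / √(2 × 1.67 × 10^-27 kg × 6.886 × 10^-15 J)
λ = 1.38 × 10^-13 m

Comparison:
- Atomic scale (10⁻¹⁰ m): λ is 0.0014× this size
- Nuclear scale (10⁻¹⁵ m): λ is 1.4e+02× this size

The wavelength is between nuclear and atomic scales.

This wavelength is appropriate for probing atomic structure but too large for nuclear physics experiments.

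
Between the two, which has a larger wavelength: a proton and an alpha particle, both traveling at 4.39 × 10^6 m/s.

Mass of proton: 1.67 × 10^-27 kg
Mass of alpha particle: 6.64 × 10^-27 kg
The proton has the longer wavelength.

Using λ = h/(mv), since both particles have the same velocity, the wavelength depends only on mass.

For proton: λ₁ = h/(m₁v) = 9.04 × 10^-14 m
For alpha particle: λ₂ = h/(m₂v) = 2.27 × 10^-14 m

Since λ ∝ 1/m at constant velocity, the lighter particle has the longer wavelength.

The proton has the longer de Broglie wavelength.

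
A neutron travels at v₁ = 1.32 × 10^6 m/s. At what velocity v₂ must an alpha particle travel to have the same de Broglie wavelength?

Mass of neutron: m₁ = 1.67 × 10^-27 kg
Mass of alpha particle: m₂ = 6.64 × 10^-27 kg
v₂ = 3.32 × 10^5 m/s

For equal de Broglie wavelengths: λ₁ = λ₂

h/(m₁v₁) = h/(m₂v₂)
m₁v₁ = m₂v₂
v₂ = v₁ · (m₁/m₂)

v₂ = 1.32 × 10^6 m/s × (1.67 × 10^-27 kg / 6.64 × 10^-27 kg)
v₂ = 3.32 × 10^5 m/s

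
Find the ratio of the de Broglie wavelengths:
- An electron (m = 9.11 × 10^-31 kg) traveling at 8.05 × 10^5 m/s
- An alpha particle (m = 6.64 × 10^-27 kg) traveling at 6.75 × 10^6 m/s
λ₁/λ₂ = 6.11 × 10^4

Using λ = h/(mv):

λ₁ = h/(m₁v₁) = 9.04 × 10^-10 m
λ₂ = h/(m₂v₂) = 1.48 × 10^-14 m

Ratio λ₁/λ₂ = (m₂v₂)/(m₁v₁)
         = (6.64 × 10^-27 kg × 6.75 × 10^6 m/s) / (9.11 × 10^-31 kg × 8.05 × 10^5 m/s)
         = 6.11 × 10^4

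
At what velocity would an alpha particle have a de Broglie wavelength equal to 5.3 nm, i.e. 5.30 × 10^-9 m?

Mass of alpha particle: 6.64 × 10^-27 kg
1.88 × 10^1 m/s

From λ = h/(mv), solve for v:

v = h/(mλ)
v = (6.626 × 10^-34 J·s) / (6.64 × 10^-27 kg × 5.30 × 10^-9 m)
v = 1.88 × 10^1 m/s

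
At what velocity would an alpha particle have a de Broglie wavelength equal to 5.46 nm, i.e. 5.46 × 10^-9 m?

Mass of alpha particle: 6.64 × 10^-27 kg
1.83 × 10^1 m/s

From λ = h/(mv), solve for v:

v = h/(mλ)
v = (6.626 × 10^-34 J·s) / (6.64 × 10^-27 kg × 5.46 × 10^-9 m)
v = 1.83 × 10^1 m/s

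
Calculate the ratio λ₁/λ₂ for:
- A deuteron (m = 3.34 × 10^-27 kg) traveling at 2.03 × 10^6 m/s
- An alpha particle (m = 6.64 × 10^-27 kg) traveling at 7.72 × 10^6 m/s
λ₁/λ₂ = 7.56

Using λ = h/(mv):

λ₁ = h/(m₁v₁) = 9.77 × 10^-14 m
λ₂ = h/(m₂v₂) = 1.29 × 10^-14 m

Ratio λ₁/λ₂ = (m₂v₂)/(m₁v₁)
         = (6.64 × 10^-27 kg × 7.72 × 10^6 m/s) / (3.34 × 10^-27 kg × 2.03 × 10^6 m/s)
         = 7.56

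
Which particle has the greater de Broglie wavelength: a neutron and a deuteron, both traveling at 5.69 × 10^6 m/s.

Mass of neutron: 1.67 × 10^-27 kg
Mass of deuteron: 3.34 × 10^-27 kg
The neutron has the longer wavelength.

Using λ = h/(mv), since both particles have the same velocity, the wavelength depends only on mass.

For neutron: λ₁ = h/(m₁v) = 6.97 × 10^-14 m
For deuteron: λ₂ = h/(m₂v) = 3.49 × 10^-14 m

Since λ ∝ 1/m at constant velocity, the lighter particle has the longer wavelength.

The neutron has the longer de Broglie wavelength.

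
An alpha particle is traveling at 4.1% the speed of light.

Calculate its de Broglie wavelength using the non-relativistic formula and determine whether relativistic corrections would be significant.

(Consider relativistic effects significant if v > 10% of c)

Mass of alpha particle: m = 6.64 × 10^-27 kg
No, relativistic corrections are not needed.

Using the non-relativistic de Broglie formula λ = h/(mv):

v = 4.1% × c = 1.229 × 10^7 m/s

λ = h/(mv)
λ = (6.626 × 10^-34 J·s) / (6.64 × 10^-27 kg × 1.229 × 10^7 m/s)
λ = 8.12 × 10^-15 m

Since v = 4.1% of c < 10% of c, relativistic corrections are NOT significant and this non-relativistic result is a good approximation.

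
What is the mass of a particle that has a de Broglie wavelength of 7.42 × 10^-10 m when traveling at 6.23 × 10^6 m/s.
1.43 × 10^-31 kg

From the de Broglie relation λ = h/(mv), we solve for m:

m = h/(λv)
m = (6.626 × 10^-34 J·s) / (7.42 × 10^-10 m × 6.23 × 10^6 m/s)
m = 1.43 × 10^-31 kg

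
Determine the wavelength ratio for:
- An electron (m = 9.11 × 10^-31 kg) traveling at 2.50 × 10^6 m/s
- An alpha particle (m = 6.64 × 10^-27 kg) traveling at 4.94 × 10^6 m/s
λ₁/λ₂ = 1.44 × 10^4

Using λ = h/(mv):

λ₁ = h/(m₁v₁) = 2.91 × 10^-10 m
λ₂ = h/(m₂v₂) = 2.02 × 10^-14 m

Ratio λ₁/λ₂ = (m₂v₂)/(m₁v₁)
         = (6.64 × 10^-27 kg × 4.94 × 10^6 m/s) / (9.11 × 10^-31 kg × 2.50 × 10^6 m/s)
         = 1.44 × 10^4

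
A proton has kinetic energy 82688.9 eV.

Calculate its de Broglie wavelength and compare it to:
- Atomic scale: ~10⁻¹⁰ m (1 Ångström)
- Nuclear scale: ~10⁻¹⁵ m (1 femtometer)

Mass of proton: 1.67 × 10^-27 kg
λ = 9.96 × 10^-14 m, which is between nuclear and atomic scales.

Using λ = h/√(2mKE):

KE = 82688.9 eV = 1.325 × 10^-14 J

λ = h/√(2mKE)
λ = (6.626 × 10^-34 J·s) / √(2 × 1.67 × 10^-27 kg × 1.325 × 10^-14 J)
λ = 9.96 × 10^-14 m

Comparison:
- Atomic scale (10⁻¹⁰ m): λ is 0.001× this size
- Nuclear scale (10⁻¹⁵ m): λ is 1e+02× this size

The wavelength is between nuclear and atomic scales.

This wavelength is appropriate for probing atomic structure but too large for nuclear physics experiments.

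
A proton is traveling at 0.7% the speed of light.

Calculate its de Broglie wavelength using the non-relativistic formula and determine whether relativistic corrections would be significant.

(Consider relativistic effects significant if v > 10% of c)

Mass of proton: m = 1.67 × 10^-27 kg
No, relativistic corrections are not needed.

Using the non-relativistic de Broglie formula λ = h/(mv):

v = 0.7% × c = 2.099 × 10^6 m/s

λ = h/(mv)
λ = (6.626 × 10^-34 J·s) / (1.67 × 10^-27 kg × 2.099 × 10^6 m/s)
λ = 1.89 × 10^-13 m

Since v = 0.7% of c < 10% of c, relativistic corrections are NOT significant and this non-relativistic result is a good approximation.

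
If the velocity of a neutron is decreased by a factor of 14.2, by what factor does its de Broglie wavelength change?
The wavelength increases by a factor of 14.2.

From λ = h/(mv), the wavelength is inversely proportional to velocity:

λ ∝ 1/v

If v → v/14.2, then λ → 14.2λ

When velocity is decreased by a factor of 14.2, the wavelength increases by a factor of 14.2.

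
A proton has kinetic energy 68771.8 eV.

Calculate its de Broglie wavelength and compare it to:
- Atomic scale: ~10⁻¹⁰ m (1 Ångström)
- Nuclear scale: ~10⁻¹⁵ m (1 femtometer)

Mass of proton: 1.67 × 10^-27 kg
λ = 1.09 × 10^-13 m, which is between nuclear and atomic scales.

Using λ = h/√(2mKE):

KE = 68771.8 eV = 1.102 × 10^-14 J

λ = h/√(2mKE)
λ = (6.626 × 10^-34 J·s) / √(2 × 1.67 × 10^-27 kg × 1.102 × 10^-14 J)
λ = 1.09 × 10^-13 m

Comparison:
- Atomic scale (10⁻¹⁰ m): λ is 0.0011× this size
- Nuclear scale (10⁻¹⁵ m): λ is 1.1e+02× this size

The wavelength is between nuclear and atomic scales.

This wavelength is appropriate for probing atomic structure but too large for nuclear physics experiments.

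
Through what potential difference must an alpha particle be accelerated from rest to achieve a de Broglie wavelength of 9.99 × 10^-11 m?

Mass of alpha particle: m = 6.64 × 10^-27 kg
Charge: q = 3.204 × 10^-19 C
1.03 × 10^-2 V

From λ = h/√(2mqV), we solve for V:

λ² = h²/(2mqV)
V = h²/(2mqλ²)
V = (6.626 × 10^-34 J·s)² / (2 × 6.64 × 10^-27 kg × 3.204 × 10^-19 C × (9.99 × 10^-11 m)²)
V = 1.03 × 10^-2 V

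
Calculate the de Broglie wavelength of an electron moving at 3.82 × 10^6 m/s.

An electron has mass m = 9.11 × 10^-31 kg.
1.90 × 10^-10 m

Using the de Broglie relation λ = h/(mv):

λ = h/(mv)
λ = (6.626 × 10^-34 J·s) / (9.11 × 10^-31 kg × 3.82 × 10^6 m/s)
λ = 1.90 × 10^-10 m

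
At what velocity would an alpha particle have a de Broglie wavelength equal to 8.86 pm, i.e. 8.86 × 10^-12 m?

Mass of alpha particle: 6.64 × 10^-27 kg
1.13 × 10^4 m/s

From λ = h/(mv), solve for v:

v = h/(mλ)
v = (6.626 × 10^-34 J·s) / (6.64 × 10^-27 kg × 8.86 × 10^-12 m)
v = 1.13 × 10^4 m/s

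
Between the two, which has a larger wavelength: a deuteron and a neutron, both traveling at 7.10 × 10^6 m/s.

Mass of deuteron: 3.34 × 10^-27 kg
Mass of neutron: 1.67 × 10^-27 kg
The neutron has the longer wavelength.

Using λ = h/(mv), since both particles have the same velocity, the wavelength depends only on mass.

For deuteron: λ₁ = h/(m₁v) = 2.79 × 10^-14 m
For neutron: λ₂ = h/(m₂v) = 5.59 × 10^-14 m

Since λ ∝ 1/m at constant velocity, the lighter particle has the longer wavelength.

The neutron has the longer de Broglie wavelength.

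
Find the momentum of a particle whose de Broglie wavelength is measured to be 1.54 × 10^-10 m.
4.30 × 10^-24 kg·m/s

From the de Broglie relation λ = h/p, we solve for p:

p = h/λ
p = (6.626 × 10^-34 J·s) / (1.54 × 10^-10 m)
p = 4.30 × 10^-24 kg·m/s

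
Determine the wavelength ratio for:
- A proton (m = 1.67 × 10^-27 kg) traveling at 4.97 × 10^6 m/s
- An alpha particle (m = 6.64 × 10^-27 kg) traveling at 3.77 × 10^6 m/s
λ₁/λ₂ = 3.02

Using λ = h/(mv):

λ₁ = h/(m₁v₁) = 7.98 × 10^-14 m
λ₂ = h/(m₂v₂) = 2.65 × 10^-14 m

Ratio λ₁/λ₂ = (m₂v₂)/(m₁v₁)
         = (6.64 × 10^-27 kg × 3.77 × 10^6 m/s) / (1.67 × 10^-27 kg × 4.97 × 10^6 m/s)
         = 3.02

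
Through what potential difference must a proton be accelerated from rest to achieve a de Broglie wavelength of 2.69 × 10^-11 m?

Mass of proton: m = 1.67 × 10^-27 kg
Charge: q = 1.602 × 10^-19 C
1.13 V

From λ = h/√(2mqV), we solve for V:

λ² = h²/(2mqV)
V = h²/(2mqλ²)
V = (6.626 × 10^-34 J·s)² / (2 × 1.67 × 10^-27 kg × 1.602 × 10^-19 C × (2.69 × 10^-11 m)²)
V = 1.13 V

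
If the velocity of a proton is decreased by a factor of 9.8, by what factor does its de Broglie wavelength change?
The wavelength increases by a factor of 9.8.

From λ = h/(mv), the wavelength is inversely proportional to velocity:

λ ∝ 1/v

If v → v/9.8, then λ → 9.8λ

When velocity is decreased by a factor of 9.8, the wavelength increases by a factor of 9.8.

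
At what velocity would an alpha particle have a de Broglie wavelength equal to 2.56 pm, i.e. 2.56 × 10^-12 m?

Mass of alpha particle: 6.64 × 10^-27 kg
3.90 × 10^4 m/s

From λ = h/(mv), solve for v:

v = h/(mλ)
v = (6.626 × 10^-34 J·s) / (6.64 × 10^-27 kg × 2.56 × 10^-12 m)
v = 3.90 × 10^4 m/s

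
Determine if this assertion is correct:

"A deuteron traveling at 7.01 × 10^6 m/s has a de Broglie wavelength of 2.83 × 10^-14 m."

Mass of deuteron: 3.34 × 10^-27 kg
True

The claim is correct.

Using λ = h/(mv):
λ = (6.626 × 10^-34 J·s) / (3.34 × 10^-27 kg × 7.01 × 10^6 m/s)
λ = 2.83 × 10^-14 m

This matches the claimed value.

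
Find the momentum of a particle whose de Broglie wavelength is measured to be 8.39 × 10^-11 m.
7.90 × 10^-24 kg·m/s

From the de Broglie relation λ = h/p, we solve for p:

p = h/λ
p = (6.626 × 10^-34 J·s) / (8.39 × 10^-11 m)
p = 7.90 × 10^-24 kg·m/s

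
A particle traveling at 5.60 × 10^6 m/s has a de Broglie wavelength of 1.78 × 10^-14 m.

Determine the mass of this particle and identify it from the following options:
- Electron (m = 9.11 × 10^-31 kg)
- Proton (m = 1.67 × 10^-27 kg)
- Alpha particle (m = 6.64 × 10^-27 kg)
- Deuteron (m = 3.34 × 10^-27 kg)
The particle is an alpha particle.

From λ = h/(mv), solve for mass:

m = h/(λv)
m = (6.626 × 10^-34 J·s) / (1.78 × 10^-14 m × 5.60 × 10^6 m/s)
m = 6.65 × 10^-27 kg

Comparing with the listed masses, this is closest to an alpha particle.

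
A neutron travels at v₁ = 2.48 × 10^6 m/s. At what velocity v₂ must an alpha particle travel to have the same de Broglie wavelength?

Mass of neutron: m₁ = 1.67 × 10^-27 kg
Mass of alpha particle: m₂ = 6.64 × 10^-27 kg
v₂ = 6.24 × 10^5 m/s

For equal de Broglie wavelengths: λ₁ = λ₂

h/(m₁v₁) = h/(m₂v₂)
m₁v₁ = m₂v₂
v₂ = v₁ · (m₁/m₂)

v₂ = 2.48 × 10^6 m/s × (1.67 × 10^-27 kg / 6.64 × 10^-27 kg)
v₂ = 6.24 × 10^5 m/s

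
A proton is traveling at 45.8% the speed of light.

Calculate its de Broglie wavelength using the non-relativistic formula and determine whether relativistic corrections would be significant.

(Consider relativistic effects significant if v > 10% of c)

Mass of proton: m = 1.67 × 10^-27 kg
Yes, relativistic corrections are needed.

Using the non-relativistic de Broglie formula λ = h/(mv):

v = 45.8% × c = 1.373 × 10^8 m/s

λ = h/(mv)
λ = (6.626 × 10^-34 J·s) / (1.67 × 10^-27 kg × 1.373 × 10^8 m/s)
λ = 2.89 × 10^-15 m

Since v = 45.8% of c > 10% of c, relativistic corrections ARE significant and the actual wavelength would differ from this non-relativistic estimate.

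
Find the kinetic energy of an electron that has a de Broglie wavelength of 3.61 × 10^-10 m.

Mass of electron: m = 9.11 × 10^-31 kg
1.85 × 10^-18 J (or 11.5 eV)

From λ = h/√(2mKE), we solve for KE:

λ² = h²/(2mKE)
KE = h²/(2mλ²)
KE = (6.626 × 10^-34 J·s)² / (2 × 9.11 × 10^-31 kg × (3.61 × 10^-10 m)²)
KE = 1.85 × 10^-18 J
KE = 11.5 eV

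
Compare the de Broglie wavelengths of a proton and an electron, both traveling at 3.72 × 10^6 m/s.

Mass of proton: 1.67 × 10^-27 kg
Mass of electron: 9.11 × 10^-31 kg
The electron has the longer wavelength.

Using λ = h/(mv), since both particles have the same velocity, the wavelength depends only on mass.

For proton: λ₁ = h/(m₁v) = 1.07 × 10^-13 m
For electron: λ₂ = h/(m₂v) = 1.96 × 10^-10 m

Since λ ∝ 1/m at constant velocity, the lighter particle has the longer wavelength.

The electron has the longer de Broglie wavelength.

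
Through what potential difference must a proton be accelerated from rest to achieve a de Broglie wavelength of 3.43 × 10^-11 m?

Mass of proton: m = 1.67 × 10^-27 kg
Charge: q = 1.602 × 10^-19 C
6.97 × 10^-1 V

From λ = h/√(2mqV), we solve for V:

λ² = h²/(2mqV)
V = h²/(2mqλ²)
V = (6.626 × 10^-34 J·s)² / (2 × 1.67 × 10^-27 kg × 1.602 × 10^-19 C × (3.43 × 10^-11 m)²)
V = 6.97 × 10^-1 V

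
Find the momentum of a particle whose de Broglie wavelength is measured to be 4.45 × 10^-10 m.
1.49 × 10^-24 kg·m/s

From the de Broglie relation λ = h/p, we solve for p:

p = h/λ
p = (6.626 × 10^-34 J·s) / (4.45 × 10^-10 m)
p = 1.49 × 10^-24 kg·m/s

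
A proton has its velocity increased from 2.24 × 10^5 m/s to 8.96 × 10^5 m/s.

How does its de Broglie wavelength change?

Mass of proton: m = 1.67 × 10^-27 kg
The wavelength decreases by a factor of 4.

Using λ = h/(mv):

Initial wavelength: λ₁ = h/(mv₁) = 1.77 × 10^-12 m
Final wavelength: λ₂ = h/(mv₂) = 4.43 × 10^-13 m

Since λ ∝ 1/v, when velocity increases by a factor of 4, the wavelength decreases by a factor of 4.

λ₂/λ₁ = v₁/v₂ = 1/4

The wavelength decreases by a factor of 4.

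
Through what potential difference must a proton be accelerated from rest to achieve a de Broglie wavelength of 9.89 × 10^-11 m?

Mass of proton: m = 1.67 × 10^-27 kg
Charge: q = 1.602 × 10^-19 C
8.39 × 10^-2 V

From λ = h/√(2mqV), we solve for V:

λ² = h²/(2mqV)
V = h²/(2mqλ²)
V = (6.626 × 10^-34 J·s)² / (2 × 1.67 × 10^-27 kg × 1.602 × 10^-19 C × (9.89 × 10^-11 m)²)
V = 8.39 × 10^-2 V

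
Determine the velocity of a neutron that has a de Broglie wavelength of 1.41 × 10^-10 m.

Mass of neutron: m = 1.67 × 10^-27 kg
2.81 × 10^3 m/s

From the de Broglie relation λ = h/(mv), we solve for v:

v = h/(mλ)
v = (6.626 × 10^-34 J·s) / (1.67 × 10^-27 kg × 1.41 × 10^-10 m)
v = 2.81 × 10^3 m/s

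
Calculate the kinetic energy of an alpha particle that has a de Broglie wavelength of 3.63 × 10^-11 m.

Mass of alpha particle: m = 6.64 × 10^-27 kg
2.51 × 10^-20 J (or 0.157 eV)

From λ = h/√(2mKE), we solve for KE:

λ² = h²/(2mKE)
KE = h²/(2mλ²)
KE = (6.626 × 10^-34 J·s)² / (2 × 6.64 × 10^-27 kg × (3.63 × 10^-11 m)²)
KE = 2.51 × 10^-20 J
KE = 0.157 eV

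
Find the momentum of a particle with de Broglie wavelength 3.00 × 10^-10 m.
2.21 × 10^-24 kg·m/s

From the de Broglie relation λ = h/p, we solve for p:

p = h/λ
p = (6.626 × 10^-34 J·s) / (3.00 × 10^-10 m)
p = 2.21 × 10^-24 kg·m/s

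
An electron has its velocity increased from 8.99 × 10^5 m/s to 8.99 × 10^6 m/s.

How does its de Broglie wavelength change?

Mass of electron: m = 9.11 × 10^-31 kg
The wavelength decreases by a factor of 10.

Using λ = h/(mv):

Initial wavelength: λ₁ = h/(mv₁) = 8.09 × 10^-10 m
Final wavelength: λ₂ = h/(mv₂) = 8.09 × 10^-11 m

Since λ ∝ 1/v, when velocity increases by a factor of 10, the wavelength decreases by a factor of 10.

λ₂/λ₁ = v₁/v₂ = 1/10

The wavelength decreases by a factor of 10.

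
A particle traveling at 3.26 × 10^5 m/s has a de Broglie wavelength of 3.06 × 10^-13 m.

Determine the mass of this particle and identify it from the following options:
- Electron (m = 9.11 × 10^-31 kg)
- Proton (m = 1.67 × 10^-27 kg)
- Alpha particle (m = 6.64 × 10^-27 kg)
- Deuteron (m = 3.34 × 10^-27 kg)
The particle is an alpha particle.

From λ = h/(mv), solve for mass:

m = h/(λv)
m = (6.626 × 10^-34 J·s) / (3.06 × 10^-13 m × 3.26 × 10^5 m/s)
m = 6.64 × 10^-27 kg

Comparing with the listed masses, this is closest to an alpha particle.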